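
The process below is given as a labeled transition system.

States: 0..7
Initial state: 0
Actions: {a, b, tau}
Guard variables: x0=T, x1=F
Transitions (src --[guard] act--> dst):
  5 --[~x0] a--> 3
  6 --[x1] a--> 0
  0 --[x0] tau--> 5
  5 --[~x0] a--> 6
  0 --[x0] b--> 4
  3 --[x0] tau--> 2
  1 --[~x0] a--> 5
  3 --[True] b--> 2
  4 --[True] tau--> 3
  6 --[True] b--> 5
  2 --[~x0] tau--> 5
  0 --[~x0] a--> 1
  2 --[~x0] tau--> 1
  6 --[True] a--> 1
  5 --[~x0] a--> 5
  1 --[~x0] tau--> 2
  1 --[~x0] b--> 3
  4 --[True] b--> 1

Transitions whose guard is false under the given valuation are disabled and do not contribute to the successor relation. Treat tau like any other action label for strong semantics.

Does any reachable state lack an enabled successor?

R = {0,1,2,3,4,5}
  0: b→4  tau→5  [2 exit(s)]
  1: ∅  [deadlock]
  2: ∅  [deadlock]
  3: b→2  tau→2  [2 exit(s)]
  4: b→1  tau→3  [2 exit(s)]
  5: ∅  [deadlock]
witness 1: b·b

Answer: DEADLOCK at state 1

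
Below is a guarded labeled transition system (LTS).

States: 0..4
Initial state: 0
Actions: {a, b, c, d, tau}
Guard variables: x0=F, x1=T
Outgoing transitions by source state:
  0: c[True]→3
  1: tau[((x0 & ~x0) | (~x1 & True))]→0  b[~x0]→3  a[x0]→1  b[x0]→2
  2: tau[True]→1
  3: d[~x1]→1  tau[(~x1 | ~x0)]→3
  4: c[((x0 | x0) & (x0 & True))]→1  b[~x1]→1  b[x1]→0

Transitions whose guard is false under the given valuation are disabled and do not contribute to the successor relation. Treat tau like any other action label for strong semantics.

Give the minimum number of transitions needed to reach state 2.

BFS to 2:
  L0 = {0}
  L1 = {3}
2 never appears.

Answer: UNREACHABLE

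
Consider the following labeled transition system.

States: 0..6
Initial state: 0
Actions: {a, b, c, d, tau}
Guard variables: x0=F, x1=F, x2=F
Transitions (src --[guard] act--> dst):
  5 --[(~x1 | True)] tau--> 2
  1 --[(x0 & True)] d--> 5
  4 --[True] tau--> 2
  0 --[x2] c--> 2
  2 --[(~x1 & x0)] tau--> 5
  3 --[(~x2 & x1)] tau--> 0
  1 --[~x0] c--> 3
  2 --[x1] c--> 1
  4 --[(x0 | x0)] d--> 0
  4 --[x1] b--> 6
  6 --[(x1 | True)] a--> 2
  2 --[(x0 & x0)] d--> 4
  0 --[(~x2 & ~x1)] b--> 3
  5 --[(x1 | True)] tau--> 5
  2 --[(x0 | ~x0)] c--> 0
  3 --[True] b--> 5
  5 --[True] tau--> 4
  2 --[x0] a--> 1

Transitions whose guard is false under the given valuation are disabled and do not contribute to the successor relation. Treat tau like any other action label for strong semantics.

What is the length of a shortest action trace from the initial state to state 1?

Answer: UNREACHABLE

Analysis:
Layered search for 1:
  depth 0: {0}
  depth 1: {3}
  depth 2: {5}
  depth 3: {2,4}
1 never appears.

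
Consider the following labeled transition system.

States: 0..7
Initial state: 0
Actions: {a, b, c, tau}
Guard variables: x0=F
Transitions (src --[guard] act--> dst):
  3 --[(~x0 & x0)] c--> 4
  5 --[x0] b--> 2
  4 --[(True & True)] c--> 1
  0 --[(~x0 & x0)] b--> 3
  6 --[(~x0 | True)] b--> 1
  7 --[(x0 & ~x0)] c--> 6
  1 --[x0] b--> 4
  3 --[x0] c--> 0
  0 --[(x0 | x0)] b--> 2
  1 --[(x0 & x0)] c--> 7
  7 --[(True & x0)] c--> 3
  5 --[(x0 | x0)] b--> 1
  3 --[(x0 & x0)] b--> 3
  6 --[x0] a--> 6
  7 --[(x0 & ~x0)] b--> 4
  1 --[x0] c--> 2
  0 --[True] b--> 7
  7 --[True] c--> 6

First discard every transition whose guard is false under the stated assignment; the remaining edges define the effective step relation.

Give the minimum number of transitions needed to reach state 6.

Layered search for 6:
  depth 0: {0}
  depth 1: {7}
  depth 2: {6}
first hit 6 at d=2 via b·c

Answer: 2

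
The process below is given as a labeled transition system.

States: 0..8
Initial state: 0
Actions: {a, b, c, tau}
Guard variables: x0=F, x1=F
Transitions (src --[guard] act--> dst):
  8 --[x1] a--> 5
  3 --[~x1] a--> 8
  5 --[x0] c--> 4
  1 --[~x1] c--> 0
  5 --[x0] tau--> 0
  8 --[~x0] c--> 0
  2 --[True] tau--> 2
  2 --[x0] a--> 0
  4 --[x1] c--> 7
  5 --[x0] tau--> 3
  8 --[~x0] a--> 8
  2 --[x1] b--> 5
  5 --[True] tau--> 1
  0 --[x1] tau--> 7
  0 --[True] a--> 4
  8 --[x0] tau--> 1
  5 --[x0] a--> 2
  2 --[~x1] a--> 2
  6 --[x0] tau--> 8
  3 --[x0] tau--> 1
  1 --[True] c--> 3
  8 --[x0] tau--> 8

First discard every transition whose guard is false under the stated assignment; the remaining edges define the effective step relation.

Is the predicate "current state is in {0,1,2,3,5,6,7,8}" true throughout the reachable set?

Allowed set {0,1,2,3,5,6,7,8}
Reachable = {0,4}
  0: ✓
  4: outside
witness against invariant: a → 4

Answer: INVARIANT VIOLATED at state 4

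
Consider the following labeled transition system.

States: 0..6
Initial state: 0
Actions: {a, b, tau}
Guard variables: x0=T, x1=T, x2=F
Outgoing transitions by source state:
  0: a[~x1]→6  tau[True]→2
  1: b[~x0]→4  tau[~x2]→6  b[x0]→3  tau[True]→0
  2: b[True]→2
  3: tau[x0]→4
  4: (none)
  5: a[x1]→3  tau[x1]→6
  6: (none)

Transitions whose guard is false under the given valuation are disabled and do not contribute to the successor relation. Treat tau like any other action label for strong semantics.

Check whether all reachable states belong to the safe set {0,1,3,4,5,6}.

Answer: INVARIANT VIOLATED at state 2

Trace:
Allowed set {0,1,3,4,5,6}
Reach set: {0,2}
  0: safe
  2: outside
witness against invariant: tau → 2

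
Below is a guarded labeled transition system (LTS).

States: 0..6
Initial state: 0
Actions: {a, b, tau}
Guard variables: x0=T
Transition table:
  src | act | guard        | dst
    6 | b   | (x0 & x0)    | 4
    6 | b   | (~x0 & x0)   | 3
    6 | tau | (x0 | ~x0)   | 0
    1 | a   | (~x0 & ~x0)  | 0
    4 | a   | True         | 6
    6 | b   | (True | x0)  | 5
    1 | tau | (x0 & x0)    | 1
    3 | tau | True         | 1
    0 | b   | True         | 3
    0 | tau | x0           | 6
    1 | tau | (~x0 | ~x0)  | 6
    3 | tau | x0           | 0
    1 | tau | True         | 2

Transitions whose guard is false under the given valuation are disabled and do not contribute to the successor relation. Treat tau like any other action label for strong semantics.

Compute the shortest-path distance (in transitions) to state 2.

Breadth-first toward 2:
  Layer 0: {0}
  Layer 1: {3,6}
  Layer 2: {1,4,5}
  Layer 3: {2}
2 enters at depth 3; path b·tau·tau

Answer: 3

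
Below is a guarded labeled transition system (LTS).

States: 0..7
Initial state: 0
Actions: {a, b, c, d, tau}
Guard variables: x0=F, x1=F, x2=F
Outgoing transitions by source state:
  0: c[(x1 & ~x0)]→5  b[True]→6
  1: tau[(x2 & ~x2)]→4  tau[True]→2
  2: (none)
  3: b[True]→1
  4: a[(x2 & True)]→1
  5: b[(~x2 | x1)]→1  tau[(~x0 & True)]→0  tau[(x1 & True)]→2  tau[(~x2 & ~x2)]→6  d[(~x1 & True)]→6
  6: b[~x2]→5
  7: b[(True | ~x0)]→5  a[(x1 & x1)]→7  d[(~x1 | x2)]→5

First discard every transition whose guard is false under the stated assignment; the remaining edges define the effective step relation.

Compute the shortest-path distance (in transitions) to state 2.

Breadth-first toward 2:
  Layer 0: {0}
  Layer 1: {6}
  Layer 2: {5}
  Layer 3: {1}
  Layer 4: {2}
depth(2)=4, e.g. b·b·b·tau

Answer: 4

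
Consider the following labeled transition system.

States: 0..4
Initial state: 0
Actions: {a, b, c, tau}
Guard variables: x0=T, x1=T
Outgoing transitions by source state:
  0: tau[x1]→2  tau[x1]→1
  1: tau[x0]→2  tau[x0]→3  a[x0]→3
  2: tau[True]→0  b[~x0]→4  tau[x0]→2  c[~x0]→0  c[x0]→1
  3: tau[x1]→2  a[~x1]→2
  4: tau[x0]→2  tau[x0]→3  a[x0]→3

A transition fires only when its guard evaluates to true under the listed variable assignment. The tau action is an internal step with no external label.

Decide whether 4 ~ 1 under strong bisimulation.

Answer: BISIMILAR

Working:
Compute ~ classes (split until stable):
  P[0] = {{0,1,2,3,4}}
  P[1] = {{0,3},{1,4},{2}}
  P[2] = {{0},{1,4},{2},{3}}
Fixed point at round 3; 4 class(es).
class of 4: {1,4}; class of 1: {1,4}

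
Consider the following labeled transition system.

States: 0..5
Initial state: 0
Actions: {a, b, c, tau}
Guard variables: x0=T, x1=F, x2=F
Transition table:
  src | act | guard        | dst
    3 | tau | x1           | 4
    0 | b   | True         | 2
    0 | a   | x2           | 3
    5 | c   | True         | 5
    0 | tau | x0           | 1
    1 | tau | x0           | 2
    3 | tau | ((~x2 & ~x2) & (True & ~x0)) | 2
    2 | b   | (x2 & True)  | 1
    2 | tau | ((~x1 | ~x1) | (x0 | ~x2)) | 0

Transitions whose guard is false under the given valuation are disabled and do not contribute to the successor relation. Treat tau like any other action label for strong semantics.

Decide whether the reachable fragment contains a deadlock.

Answer: DEADLOCK-FREE

Analysis:
Reachable = {0,1,2}
  0: b→2  tau→1  [deg 2]
  1: tau→2  [deg 1]
  2: tau→0  [deg 1]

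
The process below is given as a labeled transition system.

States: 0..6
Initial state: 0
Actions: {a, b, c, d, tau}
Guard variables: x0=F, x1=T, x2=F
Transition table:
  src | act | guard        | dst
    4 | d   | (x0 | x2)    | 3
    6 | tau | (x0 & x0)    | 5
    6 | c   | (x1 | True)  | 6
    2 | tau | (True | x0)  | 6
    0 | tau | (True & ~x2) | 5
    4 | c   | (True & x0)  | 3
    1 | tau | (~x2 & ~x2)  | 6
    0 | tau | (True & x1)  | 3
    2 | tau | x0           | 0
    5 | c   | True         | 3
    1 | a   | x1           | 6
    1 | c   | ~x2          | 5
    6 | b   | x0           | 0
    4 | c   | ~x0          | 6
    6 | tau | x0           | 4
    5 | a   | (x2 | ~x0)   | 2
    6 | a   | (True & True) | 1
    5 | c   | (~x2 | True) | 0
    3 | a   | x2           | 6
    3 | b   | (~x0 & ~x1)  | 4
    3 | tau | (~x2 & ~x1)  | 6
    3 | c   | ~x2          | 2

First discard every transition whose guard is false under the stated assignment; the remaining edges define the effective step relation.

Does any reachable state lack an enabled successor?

Answer: DEADLOCK-FREE

Working:
Reachable = {0,1,2,3,5,6}
  0: tau→3  tau→5  [2 out]
  1: a→6  c→5  tau→6  [3 out]
  2: tau→6  [1 out]
  3: c→2  [1 out]
  5: a→2  c→0  c→3  [3 out]
  6: a→1  c→6  [2 out]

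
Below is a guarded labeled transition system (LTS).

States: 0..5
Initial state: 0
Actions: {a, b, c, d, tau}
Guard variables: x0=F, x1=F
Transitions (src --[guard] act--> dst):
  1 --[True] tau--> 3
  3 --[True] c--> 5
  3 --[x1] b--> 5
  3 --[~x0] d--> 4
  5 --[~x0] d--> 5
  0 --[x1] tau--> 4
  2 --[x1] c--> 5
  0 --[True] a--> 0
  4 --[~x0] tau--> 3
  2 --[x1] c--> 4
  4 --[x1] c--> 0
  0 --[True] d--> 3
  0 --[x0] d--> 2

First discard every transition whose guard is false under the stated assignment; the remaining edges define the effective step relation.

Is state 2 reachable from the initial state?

Answer: UNREACHABLE

Working:
Guard filter leaves 7 enabled edge(s).
L0 = {0}
L1 = {3}  cumulative {0,3}
L2 = {4,5}  cumulative {0,3,4,5}
R = {0,3,4,5}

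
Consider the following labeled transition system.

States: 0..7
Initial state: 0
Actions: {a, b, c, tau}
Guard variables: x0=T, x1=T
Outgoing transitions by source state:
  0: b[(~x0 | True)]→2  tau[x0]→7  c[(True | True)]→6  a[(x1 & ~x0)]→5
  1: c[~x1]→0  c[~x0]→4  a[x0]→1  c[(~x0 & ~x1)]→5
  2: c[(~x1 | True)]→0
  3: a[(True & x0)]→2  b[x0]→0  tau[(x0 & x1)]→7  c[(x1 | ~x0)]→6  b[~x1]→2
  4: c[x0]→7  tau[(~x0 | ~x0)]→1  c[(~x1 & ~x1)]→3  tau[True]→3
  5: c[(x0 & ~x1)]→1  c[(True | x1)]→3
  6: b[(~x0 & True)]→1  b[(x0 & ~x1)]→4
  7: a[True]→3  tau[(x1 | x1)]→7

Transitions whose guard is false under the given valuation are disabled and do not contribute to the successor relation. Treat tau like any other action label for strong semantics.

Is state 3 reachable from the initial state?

After dropping false guards: 14 live edges.
L0 = {0}
L1 = {2,6,7}  now seen {0,2,6,7}
L2 = {3}  now seen {0,2,3,6,7}
Reach set: {0,2,3,6,7}
trace reaching 3: tau·a

Answer: REACHABLE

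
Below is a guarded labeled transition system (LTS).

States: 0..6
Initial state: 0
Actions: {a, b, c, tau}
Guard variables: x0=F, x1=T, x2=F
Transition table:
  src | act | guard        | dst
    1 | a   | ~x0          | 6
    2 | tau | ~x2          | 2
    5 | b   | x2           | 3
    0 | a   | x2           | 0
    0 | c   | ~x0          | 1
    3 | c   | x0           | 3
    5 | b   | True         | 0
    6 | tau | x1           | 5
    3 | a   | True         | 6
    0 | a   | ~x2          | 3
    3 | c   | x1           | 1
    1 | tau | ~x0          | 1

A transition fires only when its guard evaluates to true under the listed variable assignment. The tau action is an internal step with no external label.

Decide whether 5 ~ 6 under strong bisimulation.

Refine partition for ~:
  π0 = {{0,1,2,3,4,5,6}}
  π1 = {{0,3},{1},{2,6},{4},{5}}
  π2 = {{0},{1},{2},{3},{4},{5},{6}}
Fixed point at round 3; 7 class(es).
class of 5: {5}; class of 6: {6}

Answer: NOT BISIMILAR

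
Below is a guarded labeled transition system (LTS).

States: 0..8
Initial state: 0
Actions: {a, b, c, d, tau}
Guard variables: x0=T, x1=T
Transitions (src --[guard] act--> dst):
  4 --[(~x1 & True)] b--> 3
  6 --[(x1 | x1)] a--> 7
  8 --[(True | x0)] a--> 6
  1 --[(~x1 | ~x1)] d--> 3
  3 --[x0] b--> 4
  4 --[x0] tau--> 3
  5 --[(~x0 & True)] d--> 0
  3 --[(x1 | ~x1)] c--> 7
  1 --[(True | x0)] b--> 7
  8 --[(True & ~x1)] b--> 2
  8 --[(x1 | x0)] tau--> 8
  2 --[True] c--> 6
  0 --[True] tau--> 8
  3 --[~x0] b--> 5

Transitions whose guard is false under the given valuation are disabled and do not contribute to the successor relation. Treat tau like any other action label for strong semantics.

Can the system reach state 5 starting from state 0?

9 transition(s) survive guard evaluation.
depth 0: {0}
depth 1: {8}  total {0,8}
depth 2: {6}  total {0,6,8}
depth 3: {7}  total {0,6,7,8}
Reachable = {0,6,7,8}

Answer: UNREACHABLE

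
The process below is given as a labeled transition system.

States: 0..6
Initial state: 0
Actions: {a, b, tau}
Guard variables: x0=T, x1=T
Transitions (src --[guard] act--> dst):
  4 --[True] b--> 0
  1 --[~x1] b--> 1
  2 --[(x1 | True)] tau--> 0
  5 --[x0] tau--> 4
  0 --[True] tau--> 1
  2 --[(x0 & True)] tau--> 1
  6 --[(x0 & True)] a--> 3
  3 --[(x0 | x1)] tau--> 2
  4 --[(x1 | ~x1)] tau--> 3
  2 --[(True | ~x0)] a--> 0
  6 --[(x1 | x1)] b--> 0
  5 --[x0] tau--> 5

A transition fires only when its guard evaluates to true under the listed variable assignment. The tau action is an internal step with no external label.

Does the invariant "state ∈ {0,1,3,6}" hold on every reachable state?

Allowed set {0,1,3,6}
Reach set: {0,1}
  0: safe
  1: safe

Answer: INVARIANT HOLDS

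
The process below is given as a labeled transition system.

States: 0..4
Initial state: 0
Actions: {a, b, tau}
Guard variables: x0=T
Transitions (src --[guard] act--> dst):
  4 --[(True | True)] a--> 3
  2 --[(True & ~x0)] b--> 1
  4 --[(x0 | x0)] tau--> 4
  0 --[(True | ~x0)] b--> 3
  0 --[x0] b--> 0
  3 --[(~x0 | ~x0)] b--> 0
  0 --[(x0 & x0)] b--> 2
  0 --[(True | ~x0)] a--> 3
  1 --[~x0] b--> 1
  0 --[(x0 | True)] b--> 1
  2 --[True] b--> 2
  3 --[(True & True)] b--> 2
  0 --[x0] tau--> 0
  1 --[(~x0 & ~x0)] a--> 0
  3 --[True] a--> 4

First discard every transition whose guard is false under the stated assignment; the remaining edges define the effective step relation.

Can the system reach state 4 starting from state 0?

Answer: REACHABLE

Trace:
Guard filter leaves 11 enabled edge(s).
Layer 0: {0}
Layer 1: {1,2,3}  now seen {0,1,2,3}
Layer 2: {4}  now seen {0,1,2,3,4}
R = {0,1,2,3,4}
witness 4: b·a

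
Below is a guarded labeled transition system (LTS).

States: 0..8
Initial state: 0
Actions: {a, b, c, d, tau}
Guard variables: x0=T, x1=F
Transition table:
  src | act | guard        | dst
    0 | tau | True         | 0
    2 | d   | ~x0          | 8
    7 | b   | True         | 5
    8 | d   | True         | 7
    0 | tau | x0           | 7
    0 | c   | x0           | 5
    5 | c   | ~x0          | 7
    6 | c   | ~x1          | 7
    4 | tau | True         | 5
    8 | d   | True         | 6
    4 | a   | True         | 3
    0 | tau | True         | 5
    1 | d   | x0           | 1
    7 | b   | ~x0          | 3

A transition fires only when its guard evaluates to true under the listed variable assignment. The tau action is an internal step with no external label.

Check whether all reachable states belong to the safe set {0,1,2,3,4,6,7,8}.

Allowed set {0,1,2,3,4,6,7,8}
Reachable = {0,5,7}
  0: ok
  5: outside
  7: ok
counterexample path to 5: tau

Answer: INVARIANT VIOLATED at state 5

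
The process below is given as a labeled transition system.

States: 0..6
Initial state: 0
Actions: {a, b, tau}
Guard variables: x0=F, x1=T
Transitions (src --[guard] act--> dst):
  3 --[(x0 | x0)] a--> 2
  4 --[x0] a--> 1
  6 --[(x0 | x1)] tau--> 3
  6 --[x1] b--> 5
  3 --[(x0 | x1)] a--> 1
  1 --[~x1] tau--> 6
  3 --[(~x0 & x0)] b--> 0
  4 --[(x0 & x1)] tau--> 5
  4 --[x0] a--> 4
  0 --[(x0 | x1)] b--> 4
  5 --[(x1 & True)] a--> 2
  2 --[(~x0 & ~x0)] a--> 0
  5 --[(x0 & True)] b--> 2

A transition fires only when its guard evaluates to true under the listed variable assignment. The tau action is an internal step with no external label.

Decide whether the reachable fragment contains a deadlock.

Answer: DEADLOCK at state 4

Analysis:
R = {0,4}
  0: b→4  [1 out]
  4: ∅  [STUCK]
witness 4: b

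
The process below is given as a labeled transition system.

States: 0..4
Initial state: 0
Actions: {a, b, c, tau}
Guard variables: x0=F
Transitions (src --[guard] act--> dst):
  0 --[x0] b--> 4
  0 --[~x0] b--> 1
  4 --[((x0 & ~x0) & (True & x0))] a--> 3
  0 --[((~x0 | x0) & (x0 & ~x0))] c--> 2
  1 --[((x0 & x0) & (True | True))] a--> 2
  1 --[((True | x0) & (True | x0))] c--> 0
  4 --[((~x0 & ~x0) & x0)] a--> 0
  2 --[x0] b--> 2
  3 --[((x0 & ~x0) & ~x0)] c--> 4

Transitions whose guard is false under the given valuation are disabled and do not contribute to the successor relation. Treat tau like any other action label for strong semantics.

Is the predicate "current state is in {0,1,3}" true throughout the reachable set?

Answer: INVARIANT HOLDS

Working:
Safe = {0,1,3}
Reach set: {0,1}
  0: ✓
  1: ✓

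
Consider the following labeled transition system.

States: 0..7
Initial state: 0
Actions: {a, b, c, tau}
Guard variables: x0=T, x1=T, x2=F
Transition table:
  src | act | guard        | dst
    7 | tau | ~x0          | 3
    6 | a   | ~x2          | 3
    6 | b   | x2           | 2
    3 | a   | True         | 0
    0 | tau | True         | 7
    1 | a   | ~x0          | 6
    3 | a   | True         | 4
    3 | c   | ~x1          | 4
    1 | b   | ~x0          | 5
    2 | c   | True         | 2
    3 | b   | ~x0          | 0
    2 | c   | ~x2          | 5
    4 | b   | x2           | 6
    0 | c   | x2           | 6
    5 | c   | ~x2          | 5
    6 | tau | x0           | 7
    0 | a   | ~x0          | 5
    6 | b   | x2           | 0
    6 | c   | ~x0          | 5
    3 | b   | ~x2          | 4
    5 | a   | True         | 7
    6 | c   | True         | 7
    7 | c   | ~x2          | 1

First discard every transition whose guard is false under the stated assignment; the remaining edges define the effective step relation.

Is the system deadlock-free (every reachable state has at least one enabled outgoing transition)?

Answer: DEADLOCK at state 1

Trace:
Reach set: {0,1,7}
  0: tau→7  [1 out]
  1: ∅  [STUCK]
  7: c→1  [1 out]
Path to 1: tau·c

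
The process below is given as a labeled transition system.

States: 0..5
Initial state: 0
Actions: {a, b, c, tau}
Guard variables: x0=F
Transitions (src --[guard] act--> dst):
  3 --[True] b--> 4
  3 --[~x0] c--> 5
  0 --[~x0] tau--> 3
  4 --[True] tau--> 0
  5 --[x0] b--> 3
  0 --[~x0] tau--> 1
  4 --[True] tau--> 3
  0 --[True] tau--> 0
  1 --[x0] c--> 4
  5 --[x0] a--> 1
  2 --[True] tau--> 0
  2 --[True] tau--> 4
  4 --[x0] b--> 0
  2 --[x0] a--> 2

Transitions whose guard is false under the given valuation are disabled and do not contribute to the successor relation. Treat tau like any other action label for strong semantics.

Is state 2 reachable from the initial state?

After dropping false guards: 9 live edges.
Layer 0: {0}
Layer 1: {1,3}  cumulative {0,1,3}
Layer 2: {4,5}  cumulative {0,1,3,4,5}
Reach set: {0,1,3,4,5}

Answer: UNREACHABLE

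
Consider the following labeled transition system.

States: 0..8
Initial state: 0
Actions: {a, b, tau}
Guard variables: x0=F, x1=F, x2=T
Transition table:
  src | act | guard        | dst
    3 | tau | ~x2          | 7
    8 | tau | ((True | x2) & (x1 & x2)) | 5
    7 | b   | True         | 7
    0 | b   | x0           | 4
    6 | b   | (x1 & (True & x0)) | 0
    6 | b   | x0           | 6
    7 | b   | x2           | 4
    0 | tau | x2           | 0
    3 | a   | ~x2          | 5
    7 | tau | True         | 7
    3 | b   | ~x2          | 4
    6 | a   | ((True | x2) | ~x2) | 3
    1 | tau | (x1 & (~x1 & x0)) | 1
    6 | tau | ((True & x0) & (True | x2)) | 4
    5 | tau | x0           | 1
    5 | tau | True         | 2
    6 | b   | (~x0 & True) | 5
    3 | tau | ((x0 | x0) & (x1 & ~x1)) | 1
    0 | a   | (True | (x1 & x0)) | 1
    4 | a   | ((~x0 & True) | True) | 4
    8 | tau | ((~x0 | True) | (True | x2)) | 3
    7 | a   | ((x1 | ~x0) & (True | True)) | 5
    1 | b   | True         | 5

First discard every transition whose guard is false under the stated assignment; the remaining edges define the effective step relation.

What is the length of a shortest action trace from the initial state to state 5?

Answer: 2

Trace:
Breadth-first toward 5:
  depth 0: {0}
  depth 1: {1}
  depth 2: {5}
first hit 5 at d=2 via a·b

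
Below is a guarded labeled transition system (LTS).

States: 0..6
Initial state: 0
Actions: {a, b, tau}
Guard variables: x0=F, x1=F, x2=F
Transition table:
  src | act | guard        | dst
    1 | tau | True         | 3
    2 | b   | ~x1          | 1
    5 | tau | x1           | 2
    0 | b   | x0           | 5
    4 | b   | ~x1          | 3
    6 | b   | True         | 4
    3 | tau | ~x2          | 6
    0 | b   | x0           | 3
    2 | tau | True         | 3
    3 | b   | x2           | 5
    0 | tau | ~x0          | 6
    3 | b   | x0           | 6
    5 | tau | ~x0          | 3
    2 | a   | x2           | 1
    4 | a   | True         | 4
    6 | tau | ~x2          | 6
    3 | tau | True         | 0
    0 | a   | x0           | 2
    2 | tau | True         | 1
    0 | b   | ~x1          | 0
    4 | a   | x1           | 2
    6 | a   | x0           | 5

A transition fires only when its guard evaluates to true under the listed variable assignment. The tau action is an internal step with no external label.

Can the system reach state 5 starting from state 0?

13 transition(s) survive guard evaluation.
Layer 0: {0}
Layer 1: {6}  cumulative {0,6}
Layer 2: {4}  cumulative {0,4,6}
Layer 3: {3}  cumulative {0,3,4,6}
Reachable = {0,3,4,6}

Answer: UNREACHABLE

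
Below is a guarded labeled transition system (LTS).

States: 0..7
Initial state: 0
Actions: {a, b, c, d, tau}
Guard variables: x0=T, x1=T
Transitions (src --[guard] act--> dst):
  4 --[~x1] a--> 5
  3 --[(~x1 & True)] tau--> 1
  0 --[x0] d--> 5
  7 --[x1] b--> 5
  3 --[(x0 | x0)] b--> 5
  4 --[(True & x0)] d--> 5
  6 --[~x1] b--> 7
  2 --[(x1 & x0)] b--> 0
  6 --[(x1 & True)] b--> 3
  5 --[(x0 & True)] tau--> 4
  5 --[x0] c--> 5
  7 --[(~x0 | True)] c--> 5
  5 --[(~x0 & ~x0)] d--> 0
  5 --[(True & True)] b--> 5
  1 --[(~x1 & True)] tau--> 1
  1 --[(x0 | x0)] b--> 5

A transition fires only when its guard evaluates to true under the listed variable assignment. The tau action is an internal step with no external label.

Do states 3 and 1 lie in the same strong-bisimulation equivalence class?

Answer: BISIMILAR

Trace:
Bisimulation quotient by refinement:
  π0 = {{0,1,2,3,4,5,6,7}}
  π1 = {{0,4},{1,2,3,6},{5},{7}}
  π2 = {{0,4},{1,3},{2},{5},{6},{7}}
6 equivalence class(es) (converged in 3)
class of 3: {1,3}; class of 1: {1,3}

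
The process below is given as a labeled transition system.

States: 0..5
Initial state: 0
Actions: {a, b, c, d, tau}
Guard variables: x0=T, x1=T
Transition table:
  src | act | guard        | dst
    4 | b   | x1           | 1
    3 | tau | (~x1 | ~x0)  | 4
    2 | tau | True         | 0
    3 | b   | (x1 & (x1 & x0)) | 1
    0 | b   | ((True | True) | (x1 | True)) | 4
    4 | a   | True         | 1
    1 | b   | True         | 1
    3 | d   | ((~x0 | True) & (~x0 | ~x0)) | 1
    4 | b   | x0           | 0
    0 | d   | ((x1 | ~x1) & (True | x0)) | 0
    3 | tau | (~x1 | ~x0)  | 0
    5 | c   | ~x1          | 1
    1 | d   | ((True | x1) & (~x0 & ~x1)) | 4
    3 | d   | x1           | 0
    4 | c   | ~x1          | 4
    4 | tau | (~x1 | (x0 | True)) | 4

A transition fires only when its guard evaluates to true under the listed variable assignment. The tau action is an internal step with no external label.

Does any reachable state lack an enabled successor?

Answer: DEADLOCK-FREE

Analysis:
Reach set: {0,1,4}
  0: b→4  d→0  [2 exit(s)]
  1: b→1  [1 exit(s)]
  4: a→1  b→0  b→1  tau→4  [4 exit(s)]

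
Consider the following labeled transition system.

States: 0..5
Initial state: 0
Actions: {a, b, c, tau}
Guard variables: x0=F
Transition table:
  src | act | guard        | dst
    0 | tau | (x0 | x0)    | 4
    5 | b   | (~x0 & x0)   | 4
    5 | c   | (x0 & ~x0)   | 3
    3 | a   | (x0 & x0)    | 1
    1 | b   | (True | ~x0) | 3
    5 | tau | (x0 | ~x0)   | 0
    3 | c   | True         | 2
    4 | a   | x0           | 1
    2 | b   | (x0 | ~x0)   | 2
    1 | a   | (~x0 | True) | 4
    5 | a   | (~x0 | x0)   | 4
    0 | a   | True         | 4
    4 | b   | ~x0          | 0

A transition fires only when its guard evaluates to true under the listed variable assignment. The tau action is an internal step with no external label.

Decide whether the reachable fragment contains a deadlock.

Answer: DEADLOCK-FREE

Trace:
R = {0,4}
  0: a→4  [1 exit(s)]
  4: b→0  [1 exit(s)]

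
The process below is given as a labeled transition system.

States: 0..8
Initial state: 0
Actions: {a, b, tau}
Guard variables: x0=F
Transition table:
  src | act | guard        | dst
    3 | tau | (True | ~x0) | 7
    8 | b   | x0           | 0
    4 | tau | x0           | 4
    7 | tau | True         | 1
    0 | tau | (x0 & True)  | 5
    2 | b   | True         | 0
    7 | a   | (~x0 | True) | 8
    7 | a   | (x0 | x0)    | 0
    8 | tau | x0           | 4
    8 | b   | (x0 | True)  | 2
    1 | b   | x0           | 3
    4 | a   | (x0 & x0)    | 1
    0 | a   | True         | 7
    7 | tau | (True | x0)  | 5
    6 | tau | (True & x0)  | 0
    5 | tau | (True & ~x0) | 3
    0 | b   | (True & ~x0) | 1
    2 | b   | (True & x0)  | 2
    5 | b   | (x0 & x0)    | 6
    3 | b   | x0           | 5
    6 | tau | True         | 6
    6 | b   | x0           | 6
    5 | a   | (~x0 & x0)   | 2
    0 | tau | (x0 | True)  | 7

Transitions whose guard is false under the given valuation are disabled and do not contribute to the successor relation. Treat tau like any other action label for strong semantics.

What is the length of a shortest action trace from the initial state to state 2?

Answer: 3

Analysis:
BFS to 2:
  L0 = {0}
  L1 = {1,7}
  L2 = {5,8}
  L3 = {2,3}
2 enters at depth 3; path a·a·b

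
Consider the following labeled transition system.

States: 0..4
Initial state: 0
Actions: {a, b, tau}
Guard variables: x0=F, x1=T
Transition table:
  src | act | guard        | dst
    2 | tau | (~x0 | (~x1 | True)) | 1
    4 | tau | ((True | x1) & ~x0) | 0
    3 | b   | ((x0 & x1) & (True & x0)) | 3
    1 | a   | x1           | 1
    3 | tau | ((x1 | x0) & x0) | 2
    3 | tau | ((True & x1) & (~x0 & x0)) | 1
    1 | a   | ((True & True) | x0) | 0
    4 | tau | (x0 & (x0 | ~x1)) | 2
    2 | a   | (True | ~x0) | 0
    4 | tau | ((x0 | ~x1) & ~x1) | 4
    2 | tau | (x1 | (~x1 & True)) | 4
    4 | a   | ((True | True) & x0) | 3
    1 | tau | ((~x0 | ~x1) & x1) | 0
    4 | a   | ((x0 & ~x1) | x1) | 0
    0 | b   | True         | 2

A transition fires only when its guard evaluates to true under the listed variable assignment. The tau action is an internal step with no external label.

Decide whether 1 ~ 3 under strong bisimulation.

Answer: NOT BISIMILAR

Trace:
Bisimulation quotient by refinement:
  P[0] = {{0,1,2,3,4}}
  P[1] = {{0},{1,2,4},{3}}
  P[2] = {{0},{1},{2},{3},{4}}
Fixed point at round 3; 5 class(es).
[1]={1}  [3]={3}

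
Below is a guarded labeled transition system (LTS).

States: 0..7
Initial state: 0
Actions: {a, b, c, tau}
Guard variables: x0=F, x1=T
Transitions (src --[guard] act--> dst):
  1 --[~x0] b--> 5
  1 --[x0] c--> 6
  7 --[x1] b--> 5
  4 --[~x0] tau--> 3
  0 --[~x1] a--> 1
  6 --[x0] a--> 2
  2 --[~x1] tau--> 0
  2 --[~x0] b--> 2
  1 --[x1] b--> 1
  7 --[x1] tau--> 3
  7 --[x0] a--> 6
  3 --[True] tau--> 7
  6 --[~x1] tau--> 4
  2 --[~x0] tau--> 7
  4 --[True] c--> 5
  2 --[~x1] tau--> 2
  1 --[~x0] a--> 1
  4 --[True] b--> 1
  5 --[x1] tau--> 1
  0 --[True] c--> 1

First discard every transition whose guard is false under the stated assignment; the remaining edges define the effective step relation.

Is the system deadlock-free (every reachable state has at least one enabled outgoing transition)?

Answer: DEADLOCK-FREE

Working:
Reach set: {0,1,5}
  0: c→1  [deg 1]
  1: a→1  b→1  b→5  [deg 3]
  5: tau→1  [deg 1]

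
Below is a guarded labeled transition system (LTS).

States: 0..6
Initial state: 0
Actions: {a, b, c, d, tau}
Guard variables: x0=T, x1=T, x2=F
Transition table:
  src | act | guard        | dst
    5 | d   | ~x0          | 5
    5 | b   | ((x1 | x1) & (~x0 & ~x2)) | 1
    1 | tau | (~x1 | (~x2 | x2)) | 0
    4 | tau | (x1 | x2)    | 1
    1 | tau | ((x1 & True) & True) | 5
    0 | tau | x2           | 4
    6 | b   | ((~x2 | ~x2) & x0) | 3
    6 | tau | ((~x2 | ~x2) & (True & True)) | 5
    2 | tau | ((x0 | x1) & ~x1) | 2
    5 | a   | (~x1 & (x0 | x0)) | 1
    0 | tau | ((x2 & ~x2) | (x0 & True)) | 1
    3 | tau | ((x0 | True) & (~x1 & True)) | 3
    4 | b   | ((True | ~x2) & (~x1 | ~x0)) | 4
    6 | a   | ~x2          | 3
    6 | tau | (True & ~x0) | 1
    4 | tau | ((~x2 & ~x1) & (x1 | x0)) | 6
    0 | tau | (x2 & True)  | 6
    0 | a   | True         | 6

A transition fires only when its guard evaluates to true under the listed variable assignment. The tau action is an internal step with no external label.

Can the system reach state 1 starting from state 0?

Guard filter leaves 8 enabled edge(s).
depth 0: {0}
depth 1: {1,6}  now seen {0,1,6}
depth 2: {3,5}  now seen {0,1,3,5,6}
Reachable = {0,1,3,5,6}
Path to 1: tau

Answer: REACHABLE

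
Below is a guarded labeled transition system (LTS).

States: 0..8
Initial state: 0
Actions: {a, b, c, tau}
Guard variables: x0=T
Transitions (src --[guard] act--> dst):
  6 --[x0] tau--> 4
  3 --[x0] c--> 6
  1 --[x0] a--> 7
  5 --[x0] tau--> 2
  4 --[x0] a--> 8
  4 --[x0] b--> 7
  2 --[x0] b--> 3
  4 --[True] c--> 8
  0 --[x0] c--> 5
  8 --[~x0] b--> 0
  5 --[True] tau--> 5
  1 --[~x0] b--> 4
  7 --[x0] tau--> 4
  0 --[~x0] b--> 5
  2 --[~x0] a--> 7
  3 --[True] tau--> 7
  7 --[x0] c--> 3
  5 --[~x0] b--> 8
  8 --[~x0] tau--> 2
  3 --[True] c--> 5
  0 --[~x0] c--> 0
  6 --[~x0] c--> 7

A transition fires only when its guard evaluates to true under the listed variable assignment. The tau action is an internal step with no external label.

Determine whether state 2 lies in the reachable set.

Answer: REACHABLE

Analysis:
Guard filter leaves 14 enabled edge(s).
L0 = {0}
L1 = {5}  cumulative {0,5}
L2 = {2}  cumulative {0,2,5}
L3 = {3}  cumulative {0,2,3,5}
L4 = {6,7}  cumulative {0,2,3,5,6,7}
L5 = {4}  cumulative {0,2,3,4,5,6,7}
L6 = {8}  cumulative {0,2,3,4,5,6,7,8}
Reach set: {0,2,3,4,5,6,7,8}
Path to 2: c·tau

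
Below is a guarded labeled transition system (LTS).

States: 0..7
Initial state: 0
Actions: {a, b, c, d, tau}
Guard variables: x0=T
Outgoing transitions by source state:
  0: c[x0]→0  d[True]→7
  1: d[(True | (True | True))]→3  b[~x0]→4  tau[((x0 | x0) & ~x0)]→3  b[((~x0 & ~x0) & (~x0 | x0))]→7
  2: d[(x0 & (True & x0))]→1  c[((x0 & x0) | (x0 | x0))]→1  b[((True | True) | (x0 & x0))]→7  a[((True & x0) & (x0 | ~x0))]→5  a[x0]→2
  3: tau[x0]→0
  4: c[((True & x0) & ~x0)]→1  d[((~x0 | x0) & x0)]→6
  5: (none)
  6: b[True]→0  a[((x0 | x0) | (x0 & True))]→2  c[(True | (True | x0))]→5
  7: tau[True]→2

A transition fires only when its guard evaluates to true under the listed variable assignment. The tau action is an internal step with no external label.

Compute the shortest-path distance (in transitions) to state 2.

Answer: 2

Working:
BFS to 2:
  L0 = {0}
  L1 = {7}
  L2 = {2}
2 enters at depth 2; path d·tau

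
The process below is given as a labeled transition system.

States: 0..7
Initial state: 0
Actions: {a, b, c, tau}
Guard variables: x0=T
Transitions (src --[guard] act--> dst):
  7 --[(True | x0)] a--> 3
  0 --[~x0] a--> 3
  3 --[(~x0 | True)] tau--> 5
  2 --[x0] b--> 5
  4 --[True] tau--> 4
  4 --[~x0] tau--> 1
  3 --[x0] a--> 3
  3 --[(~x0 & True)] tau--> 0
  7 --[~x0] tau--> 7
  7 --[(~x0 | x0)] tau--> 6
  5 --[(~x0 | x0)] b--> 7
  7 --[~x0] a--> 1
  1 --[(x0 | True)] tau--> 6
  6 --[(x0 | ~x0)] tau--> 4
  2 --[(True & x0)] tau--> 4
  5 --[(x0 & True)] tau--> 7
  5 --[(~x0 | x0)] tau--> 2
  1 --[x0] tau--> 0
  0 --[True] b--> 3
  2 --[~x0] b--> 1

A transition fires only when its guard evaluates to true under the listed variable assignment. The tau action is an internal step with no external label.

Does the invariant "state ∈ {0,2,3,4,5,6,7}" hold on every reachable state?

Answer: INVARIANT HOLDS

Trace:
Safe = {0,2,3,4,5,6,7}
Reach set: {0,2,3,4,5,6,7}
  0: safe
  2: safe
  3: safe
  4: safe
  5: safe
  6: safe
  7: safe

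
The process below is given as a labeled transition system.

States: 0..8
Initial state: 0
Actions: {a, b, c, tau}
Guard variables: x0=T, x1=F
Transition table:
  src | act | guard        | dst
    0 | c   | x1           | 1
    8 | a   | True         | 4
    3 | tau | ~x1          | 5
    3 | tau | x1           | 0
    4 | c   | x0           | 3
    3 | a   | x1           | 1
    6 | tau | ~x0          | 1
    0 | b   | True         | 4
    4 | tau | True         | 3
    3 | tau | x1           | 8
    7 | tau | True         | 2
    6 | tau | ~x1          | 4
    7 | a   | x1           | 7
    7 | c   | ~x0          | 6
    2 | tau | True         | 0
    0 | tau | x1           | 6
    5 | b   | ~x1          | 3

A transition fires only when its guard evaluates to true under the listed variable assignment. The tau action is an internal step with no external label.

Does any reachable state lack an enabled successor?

Answer: DEADLOCK-FREE

Working:
Reachable = {0,3,4,5}
  0: b→4  [1 out]
  3: tau→5  [1 out]
  4: c→3  tau→3  [2 out]
  5: b→3  [1 out]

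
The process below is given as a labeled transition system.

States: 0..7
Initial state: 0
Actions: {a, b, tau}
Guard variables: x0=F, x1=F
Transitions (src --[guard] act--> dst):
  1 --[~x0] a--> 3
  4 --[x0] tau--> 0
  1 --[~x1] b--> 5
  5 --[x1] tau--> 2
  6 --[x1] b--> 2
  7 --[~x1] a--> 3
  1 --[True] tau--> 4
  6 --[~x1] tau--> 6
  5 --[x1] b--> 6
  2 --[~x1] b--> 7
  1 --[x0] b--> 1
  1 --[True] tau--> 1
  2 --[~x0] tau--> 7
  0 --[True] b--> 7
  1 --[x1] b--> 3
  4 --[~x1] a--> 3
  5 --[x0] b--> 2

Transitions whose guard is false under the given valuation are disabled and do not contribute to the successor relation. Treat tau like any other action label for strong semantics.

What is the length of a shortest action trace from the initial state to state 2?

Answer: UNREACHABLE

Analysis:
BFS to 2:
  Layer 0: {0}
  Layer 1: {7}
  Layer 2: {3}
2 never appears.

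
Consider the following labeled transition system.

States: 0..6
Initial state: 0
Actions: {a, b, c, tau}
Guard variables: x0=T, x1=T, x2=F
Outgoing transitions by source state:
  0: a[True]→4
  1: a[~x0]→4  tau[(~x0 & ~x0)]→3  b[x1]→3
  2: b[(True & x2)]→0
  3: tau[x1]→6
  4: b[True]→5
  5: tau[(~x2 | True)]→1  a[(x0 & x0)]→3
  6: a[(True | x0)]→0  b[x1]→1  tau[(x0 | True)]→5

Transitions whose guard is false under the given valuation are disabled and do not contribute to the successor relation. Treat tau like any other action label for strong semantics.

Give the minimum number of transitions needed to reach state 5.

Answer: 2

Trace:
Layered search for 5:
  depth 0: {0}
  depth 1: {4}
  depth 2: {5}
depth(5)=2, e.g. a·b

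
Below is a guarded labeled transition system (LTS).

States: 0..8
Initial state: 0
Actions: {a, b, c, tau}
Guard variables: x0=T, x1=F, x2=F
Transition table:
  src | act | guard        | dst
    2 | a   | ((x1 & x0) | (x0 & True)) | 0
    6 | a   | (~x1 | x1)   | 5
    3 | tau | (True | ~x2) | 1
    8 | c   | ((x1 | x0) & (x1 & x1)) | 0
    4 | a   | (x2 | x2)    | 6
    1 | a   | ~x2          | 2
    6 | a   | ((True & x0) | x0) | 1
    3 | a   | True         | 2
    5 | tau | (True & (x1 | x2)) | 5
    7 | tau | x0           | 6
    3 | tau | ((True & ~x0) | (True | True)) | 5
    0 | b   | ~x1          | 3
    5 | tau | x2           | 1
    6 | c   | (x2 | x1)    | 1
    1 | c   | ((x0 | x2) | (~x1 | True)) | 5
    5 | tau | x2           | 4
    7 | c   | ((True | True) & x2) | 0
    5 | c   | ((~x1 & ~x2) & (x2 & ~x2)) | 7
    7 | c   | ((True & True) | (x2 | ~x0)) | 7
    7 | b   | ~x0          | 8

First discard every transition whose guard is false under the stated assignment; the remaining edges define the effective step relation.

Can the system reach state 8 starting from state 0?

Guard filter leaves 11 enabled edge(s).
L0 = {0}
L1 = {3}  now seen {0,3}
L2 = {1,2,5}  now seen {0,1,2,3,5}
Reachable = {0,1,2,3,5}

Answer: UNREACHABLE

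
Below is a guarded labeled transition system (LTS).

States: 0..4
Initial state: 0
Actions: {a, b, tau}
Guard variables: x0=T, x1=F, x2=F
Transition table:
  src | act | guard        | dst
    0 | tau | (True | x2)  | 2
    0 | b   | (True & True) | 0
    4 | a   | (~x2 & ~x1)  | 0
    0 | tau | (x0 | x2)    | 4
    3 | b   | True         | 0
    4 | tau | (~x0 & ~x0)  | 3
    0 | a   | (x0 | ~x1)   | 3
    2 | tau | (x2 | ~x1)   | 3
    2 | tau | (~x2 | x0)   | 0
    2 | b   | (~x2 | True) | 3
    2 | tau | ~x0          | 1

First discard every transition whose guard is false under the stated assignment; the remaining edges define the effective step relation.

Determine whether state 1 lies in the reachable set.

After dropping false guards: 9 live edges.
Layer 0: {0}
Layer 1: {2,3,4}  now seen {0,2,3,4}
R = {0,2,3,4}

Answer: UNREACHABLE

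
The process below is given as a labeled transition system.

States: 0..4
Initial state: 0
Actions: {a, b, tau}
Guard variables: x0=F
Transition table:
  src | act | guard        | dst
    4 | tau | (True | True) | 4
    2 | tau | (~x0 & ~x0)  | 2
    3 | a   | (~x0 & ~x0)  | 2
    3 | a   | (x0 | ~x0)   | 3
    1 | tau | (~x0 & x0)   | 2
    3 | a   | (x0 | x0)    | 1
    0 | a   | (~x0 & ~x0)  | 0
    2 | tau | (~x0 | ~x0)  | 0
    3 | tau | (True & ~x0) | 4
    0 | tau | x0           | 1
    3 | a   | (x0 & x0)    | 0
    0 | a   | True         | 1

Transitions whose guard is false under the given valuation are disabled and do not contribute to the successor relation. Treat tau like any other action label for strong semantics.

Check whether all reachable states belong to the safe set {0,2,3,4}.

Answer: INVARIANT VIOLATED at state 1

Working:
Allowed set {0,2,3,4}
Reachable = {0,1}
  0: ✓
  1: outside
reach 1 via a — violates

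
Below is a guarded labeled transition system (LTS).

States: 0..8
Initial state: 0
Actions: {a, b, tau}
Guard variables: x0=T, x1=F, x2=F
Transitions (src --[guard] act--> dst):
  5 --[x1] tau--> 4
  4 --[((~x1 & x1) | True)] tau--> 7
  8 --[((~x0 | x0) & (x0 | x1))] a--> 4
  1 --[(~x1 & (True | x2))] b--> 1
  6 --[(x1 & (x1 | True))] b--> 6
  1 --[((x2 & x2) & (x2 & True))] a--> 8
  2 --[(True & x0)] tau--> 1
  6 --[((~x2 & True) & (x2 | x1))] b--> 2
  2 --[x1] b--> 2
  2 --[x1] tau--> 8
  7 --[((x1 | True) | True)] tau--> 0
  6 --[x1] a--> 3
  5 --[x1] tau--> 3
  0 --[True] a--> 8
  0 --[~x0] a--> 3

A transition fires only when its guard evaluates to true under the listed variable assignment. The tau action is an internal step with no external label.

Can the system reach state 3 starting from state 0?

Answer: UNREACHABLE

Working:
6 transition(s) survive guard evaluation.
depth 0: {0}
depth 1: {8}  cumulative {0,8}
depth 2: {4}  cumulative {0,4,8}
depth 3: {7}  cumulative {0,4,7,8}
Reachable = {0,4,7,8}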